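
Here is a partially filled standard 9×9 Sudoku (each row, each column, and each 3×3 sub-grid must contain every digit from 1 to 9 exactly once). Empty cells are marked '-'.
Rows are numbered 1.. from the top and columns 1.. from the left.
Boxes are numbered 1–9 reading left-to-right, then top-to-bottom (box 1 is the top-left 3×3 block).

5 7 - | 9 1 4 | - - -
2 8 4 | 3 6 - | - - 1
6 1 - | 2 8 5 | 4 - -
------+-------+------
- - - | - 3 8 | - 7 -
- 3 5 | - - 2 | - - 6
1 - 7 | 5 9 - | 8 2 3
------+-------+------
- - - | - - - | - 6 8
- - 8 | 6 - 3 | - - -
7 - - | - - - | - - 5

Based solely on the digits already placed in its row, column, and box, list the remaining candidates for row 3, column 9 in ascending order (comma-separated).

7,9

Row 3 already contains {1, 2, 4, 5, 6, 8}.
Column 9 already contains {1, 3, 5, 6, 8}.
Its 3×3 block (box 3) already contains {1, 4}.
Removing those from 1–9 leaves {7, 9} as the candidates for row 3, column 9.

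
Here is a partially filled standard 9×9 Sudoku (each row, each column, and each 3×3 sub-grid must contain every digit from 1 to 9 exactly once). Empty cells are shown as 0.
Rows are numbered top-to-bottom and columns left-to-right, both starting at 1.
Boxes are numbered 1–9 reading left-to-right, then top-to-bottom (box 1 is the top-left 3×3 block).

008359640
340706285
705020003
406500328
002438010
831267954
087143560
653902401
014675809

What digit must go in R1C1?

Cell R1C1 itself could take any of {1, 2} by direct elimination.
Consider where 1 can go in column 1.
R5C1 is out (row 5 already has a 1).
R7C1 is out (row 7 already has a 1).
R9C1 is out (row 9 already has a 1).
So the only cell in column 1 that can hold 1 is R1C1.
Therefore R1C1 = 1.

1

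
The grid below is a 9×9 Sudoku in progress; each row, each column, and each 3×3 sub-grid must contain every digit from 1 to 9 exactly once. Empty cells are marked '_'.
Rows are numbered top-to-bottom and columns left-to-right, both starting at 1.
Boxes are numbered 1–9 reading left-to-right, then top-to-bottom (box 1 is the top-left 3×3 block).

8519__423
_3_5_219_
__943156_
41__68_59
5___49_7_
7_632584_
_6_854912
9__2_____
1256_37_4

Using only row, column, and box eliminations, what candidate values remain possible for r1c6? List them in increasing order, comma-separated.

Row 1 already contains {1, 2, 3, 4, 5, 8, 9}.
Column 6 already contains {1, 2, 3, 4, 5, 8, 9}.
Its 3×3 block (box 2) already contains {1, 2, 3, 4, 5, 9}.
Removing those from 1–9 leaves {6, 7} as the candidates for r1c6.

6,7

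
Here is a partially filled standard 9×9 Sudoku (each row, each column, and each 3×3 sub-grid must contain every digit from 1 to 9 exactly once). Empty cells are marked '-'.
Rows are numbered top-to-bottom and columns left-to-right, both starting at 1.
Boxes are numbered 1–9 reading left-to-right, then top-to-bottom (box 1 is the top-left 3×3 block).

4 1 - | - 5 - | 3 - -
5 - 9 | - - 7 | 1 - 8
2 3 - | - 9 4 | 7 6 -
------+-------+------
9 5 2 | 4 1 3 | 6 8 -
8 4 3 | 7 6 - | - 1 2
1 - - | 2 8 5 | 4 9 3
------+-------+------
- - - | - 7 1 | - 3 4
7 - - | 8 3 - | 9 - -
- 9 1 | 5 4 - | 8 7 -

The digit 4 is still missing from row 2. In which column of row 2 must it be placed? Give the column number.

Consider where 4 can go in row 2.
r2c2 is out (column 2 already has a 4).
r2c4 is out (column 4 already has a 4).
r2c5 is out (column 5 already has a 4).
So the only cell in row 2 that can hold 4 is r2c8.
That is column 8.

8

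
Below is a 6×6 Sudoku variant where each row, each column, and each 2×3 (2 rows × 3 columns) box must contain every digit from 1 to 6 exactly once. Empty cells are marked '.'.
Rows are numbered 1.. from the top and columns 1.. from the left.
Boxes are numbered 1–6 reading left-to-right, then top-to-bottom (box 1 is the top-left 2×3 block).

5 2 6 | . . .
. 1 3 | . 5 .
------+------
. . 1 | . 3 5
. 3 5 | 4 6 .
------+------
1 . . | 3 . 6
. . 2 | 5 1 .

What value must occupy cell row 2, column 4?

6

Cell row 2, column 4 itself could take any of {2, 6} by direct elimination.
Consider where 6 can go in column 4.
row 1, column 4 is out (row 1 already has a 6).
row 3, column 4 is out (box 4 already has a 6).
So the only cell in column 4 that can hold 6 is row 2, column 4.
Therefore row 2, column 4 = 6.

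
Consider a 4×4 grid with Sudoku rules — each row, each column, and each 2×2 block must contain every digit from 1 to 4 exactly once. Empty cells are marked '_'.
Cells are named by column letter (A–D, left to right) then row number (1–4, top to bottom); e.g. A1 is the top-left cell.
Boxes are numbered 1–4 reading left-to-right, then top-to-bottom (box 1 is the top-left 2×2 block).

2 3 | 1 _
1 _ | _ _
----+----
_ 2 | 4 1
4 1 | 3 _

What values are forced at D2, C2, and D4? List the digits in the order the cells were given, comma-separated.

For D2:
  Consider where 3 can go in box 2.
  D1 is out (row 1 already has a 3).
  C2 is out (column C already has a 3).
  So the only cell in box 2 that can hold 3 is D2.
  So D2 = 3.
For C2:
  Row 2 already contains {1}.
  Column C already contains {1, 3, 4}.
  Its 2×2 block (box 2) already contains {1}.
  The only value from 1–4 not eliminated is 2, so C2 = 2.
For D4:
  Row 4 already contains {1, 3, 4}.
  Column D already contains {1}.
  Its 2×2 block (box 4) already contains {1, 3, 4}.
  The only value from 1–4 not eliminated is 2, so D4 = 2.

3,2,2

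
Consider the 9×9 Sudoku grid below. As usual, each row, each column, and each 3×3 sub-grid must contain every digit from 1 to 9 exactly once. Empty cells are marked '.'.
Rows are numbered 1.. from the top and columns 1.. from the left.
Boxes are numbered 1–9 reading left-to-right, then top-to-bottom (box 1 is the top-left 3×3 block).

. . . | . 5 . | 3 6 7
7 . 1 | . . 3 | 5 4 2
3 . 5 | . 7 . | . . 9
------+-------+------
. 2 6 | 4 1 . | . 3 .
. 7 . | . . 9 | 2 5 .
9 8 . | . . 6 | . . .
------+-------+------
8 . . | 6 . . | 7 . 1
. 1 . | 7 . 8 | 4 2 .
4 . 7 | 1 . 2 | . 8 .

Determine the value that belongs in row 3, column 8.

Row 3 already contains {3, 5, 7, 9}.
Column 8 already contains {2, 3, 4, 5, 6, 8}.
Its 3×3 block (box 3) already contains {2, 3, 4, 5, 6, 7, 9}.
The only value from 1–9 not eliminated is 1, so row 3, column 8 = 1.

1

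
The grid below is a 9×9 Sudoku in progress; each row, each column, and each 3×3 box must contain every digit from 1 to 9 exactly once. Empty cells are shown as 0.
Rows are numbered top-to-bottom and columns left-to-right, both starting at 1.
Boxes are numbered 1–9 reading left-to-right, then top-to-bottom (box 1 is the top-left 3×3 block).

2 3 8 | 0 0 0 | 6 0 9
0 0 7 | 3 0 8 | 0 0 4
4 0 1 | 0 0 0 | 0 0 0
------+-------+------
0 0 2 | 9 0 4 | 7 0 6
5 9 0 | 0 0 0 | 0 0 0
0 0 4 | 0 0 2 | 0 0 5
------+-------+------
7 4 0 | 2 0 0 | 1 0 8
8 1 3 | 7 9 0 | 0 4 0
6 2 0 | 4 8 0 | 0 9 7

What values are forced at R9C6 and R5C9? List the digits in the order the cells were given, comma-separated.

For R9C6:
  Consider where 1 can go in box 8.
  R7C5 is out (row 7 already has a 1).
  R7C6 is out (row 7 already has a 1).
  R8C6 is out (row 8 already has a 1).
  So the only cell in box 8 that can hold 1 is R9C6.
  So R9C6 = 1.
For R5C9:
  Consider where 1 can go in column 9.
  R3C9 is out (row 3 already has a 1).
  R8C9 is out (row 8 already has a 1).
  So the only cell in column 9 that can hold 1 is R5C9.
  So R5C9 = 1.

1,1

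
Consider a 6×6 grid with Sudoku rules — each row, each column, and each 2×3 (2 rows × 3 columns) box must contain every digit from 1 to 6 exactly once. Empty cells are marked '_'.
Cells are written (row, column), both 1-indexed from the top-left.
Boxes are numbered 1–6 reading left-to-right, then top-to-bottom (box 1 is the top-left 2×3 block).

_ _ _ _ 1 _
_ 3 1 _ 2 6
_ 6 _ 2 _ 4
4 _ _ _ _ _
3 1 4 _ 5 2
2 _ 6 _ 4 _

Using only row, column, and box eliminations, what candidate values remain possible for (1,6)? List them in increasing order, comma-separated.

Row 1 already contains {1}.
Column 6 already contains {2, 4, 6}.
Its 2×3 block (box 2) already contains {1, 2, 6}.
Removing those from 1–6 leaves {3, 5} as the candidates for (1,6).

3,5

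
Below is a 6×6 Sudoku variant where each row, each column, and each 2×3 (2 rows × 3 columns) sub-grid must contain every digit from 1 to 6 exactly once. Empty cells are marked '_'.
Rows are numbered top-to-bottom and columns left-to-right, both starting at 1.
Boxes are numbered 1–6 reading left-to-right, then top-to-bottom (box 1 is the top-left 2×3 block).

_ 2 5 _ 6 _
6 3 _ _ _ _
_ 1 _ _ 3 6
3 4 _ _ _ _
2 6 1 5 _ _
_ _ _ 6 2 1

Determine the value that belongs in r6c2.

Row 6 already contains {1, 2, 6}.
Column 2 already contains {1, 2, 3, 4, 6}.
Its 2×3 block (box 5) already contains {1, 2, 6}.
The only value from 1–6 not eliminated is 5, so r6c2 = 5.

5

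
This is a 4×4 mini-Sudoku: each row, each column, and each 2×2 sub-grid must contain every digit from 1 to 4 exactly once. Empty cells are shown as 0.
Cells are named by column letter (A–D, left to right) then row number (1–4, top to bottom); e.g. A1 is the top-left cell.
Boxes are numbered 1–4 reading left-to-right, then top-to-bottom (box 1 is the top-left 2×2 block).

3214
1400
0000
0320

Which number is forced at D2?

2

Cell D2 itself could take any of {2, 3} by direct elimination.
Consider where 2 can go in row 2.
C2 is out (column C already has a 2).
So the only cell in row 2 that can hold 2 is D2.
Therefore D2 = 2.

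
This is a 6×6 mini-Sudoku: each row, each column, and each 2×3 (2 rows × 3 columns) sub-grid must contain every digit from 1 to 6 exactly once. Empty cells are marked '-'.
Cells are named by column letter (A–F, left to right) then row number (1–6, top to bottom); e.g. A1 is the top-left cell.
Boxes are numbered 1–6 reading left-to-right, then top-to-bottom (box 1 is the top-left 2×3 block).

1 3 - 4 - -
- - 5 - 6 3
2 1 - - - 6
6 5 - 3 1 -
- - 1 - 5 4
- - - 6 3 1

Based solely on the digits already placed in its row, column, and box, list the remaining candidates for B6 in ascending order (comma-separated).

Row 6 already contains {1, 3, 6}.
Column B already contains {1, 3, 5}.
Its 2×3 block (box 5) already contains {1}.
Removing those from 1–6 leaves {2, 4} as the candidates for B6.

2,4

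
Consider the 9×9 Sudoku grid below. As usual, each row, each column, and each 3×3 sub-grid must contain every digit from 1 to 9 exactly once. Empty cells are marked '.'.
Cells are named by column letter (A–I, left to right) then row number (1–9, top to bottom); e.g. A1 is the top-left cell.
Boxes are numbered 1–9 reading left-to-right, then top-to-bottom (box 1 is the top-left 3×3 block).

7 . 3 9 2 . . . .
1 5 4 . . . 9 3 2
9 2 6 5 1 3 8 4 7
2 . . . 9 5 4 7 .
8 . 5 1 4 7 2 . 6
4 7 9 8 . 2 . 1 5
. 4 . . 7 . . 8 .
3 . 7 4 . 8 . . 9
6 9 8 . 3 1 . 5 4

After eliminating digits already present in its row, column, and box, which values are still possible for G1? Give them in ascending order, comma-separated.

1,5,6

Row 1 already contains {2, 3, 7, 9}.
Column G already contains {2, 4, 8, 9}.
Its 3×3 block (box 3) already contains {2, 3, 4, 7, 8, 9}.
Removing those from 1–9 leaves {1, 5, 6} as the candidates for G1.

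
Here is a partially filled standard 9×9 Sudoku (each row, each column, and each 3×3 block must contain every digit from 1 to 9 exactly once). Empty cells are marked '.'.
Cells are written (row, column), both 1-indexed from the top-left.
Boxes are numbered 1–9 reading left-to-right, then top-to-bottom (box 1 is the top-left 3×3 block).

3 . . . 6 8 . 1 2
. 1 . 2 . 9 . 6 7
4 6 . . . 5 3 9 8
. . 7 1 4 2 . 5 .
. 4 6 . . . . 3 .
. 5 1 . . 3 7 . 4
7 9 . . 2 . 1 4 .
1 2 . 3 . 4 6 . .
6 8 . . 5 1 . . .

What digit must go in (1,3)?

9

Cell (1,3) itself could take any of {5, 9} by direct elimination.
Consider where 9 can go in row 1.
(1,2) is out (column 2 already has a 9).
(1,4) is out (box 2 already has a 9).
(1,7) is out (box 3 already has a 9).
So the only cell in row 1 that can hold 9 is (1,3).
Therefore (1,3) = 9.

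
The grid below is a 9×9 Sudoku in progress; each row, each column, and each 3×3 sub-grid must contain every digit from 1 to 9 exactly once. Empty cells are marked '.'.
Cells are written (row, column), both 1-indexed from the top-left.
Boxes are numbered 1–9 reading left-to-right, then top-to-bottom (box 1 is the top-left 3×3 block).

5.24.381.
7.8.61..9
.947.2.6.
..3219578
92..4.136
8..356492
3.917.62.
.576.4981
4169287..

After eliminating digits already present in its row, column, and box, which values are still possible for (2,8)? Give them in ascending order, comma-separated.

4,5

Row 2 already contains {1, 6, 7, 8, 9}.
Column 8 already contains {1, 2, 3, 6, 7, 8, 9}.
Its 3×3 block (box 3) already contains {1, 6, 8, 9}.
Removing those from 1–9 leaves {4, 5} as the candidates for (2,8).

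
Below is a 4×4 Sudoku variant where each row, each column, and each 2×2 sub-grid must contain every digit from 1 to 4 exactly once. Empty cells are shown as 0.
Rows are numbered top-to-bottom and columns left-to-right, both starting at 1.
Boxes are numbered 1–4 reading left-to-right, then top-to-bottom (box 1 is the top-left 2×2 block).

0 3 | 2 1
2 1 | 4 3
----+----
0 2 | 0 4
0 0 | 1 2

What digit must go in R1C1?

4

Row 1 already contains {1, 2, 3}.
Column 1 already contains {2}.
Its 2×2 block (box 1) already contains {1, 2, 3}.
The only value from 1–4 not eliminated is 4, so R1C1 = 4.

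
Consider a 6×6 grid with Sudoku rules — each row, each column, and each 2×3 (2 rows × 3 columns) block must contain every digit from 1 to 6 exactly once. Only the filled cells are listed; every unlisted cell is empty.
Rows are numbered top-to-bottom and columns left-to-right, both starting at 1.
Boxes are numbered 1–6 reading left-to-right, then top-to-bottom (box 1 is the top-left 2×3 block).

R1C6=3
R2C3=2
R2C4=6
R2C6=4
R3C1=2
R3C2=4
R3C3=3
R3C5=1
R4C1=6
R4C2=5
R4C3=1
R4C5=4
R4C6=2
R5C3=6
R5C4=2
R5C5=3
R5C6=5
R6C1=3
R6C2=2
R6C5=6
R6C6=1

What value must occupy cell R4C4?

3

Row 4 already contains {1, 2, 4, 5, 6}.
Column 4 already contains {2, 6}.
Its 2×3 block (box 4) already contains {1, 2, 4}.
The only value from 1–6 not eliminated is 3, so R4C4 = 3.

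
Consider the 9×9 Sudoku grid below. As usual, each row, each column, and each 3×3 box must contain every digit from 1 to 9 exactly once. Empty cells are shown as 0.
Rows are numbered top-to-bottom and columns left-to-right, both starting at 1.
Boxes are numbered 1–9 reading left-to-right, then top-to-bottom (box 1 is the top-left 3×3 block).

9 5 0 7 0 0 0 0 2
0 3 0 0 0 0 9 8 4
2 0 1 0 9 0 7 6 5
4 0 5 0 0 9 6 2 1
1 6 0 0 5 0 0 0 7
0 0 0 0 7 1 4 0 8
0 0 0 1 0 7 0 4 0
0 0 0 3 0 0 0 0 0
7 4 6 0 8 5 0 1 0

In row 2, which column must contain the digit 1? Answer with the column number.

5

Consider where 1 can go in row 2.
r2c1 is out (column 1 already has a 1).
r2c3 is out (column 3 already has a 1).
r2c4 is out (column 4 already has a 1).
r2c6 is out (column 6 already has a 1).
So the only cell in row 2 that can hold 1 is r2c5.
That is column 5.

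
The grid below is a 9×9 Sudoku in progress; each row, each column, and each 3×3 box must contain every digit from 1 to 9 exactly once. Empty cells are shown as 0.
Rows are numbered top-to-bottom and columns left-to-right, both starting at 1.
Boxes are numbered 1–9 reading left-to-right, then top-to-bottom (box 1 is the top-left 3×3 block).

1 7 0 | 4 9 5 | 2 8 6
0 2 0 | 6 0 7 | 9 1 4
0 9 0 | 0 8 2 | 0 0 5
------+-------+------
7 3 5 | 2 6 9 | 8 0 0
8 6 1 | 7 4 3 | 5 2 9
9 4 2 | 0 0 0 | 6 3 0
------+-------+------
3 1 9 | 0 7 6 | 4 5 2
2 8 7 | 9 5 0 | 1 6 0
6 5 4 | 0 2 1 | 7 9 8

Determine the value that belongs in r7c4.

Row 7 already contains {1, 2, 3, 4, 5, 6, 7, 9}.
Column 4 already contains {2, 4, 6, 7, 9}.
Its 3×3 block (box 8) already contains {1, 2, 5, 6, 7, 9}.
The only value from 1–9 not eliminated is 8, so r7c4 = 8.

8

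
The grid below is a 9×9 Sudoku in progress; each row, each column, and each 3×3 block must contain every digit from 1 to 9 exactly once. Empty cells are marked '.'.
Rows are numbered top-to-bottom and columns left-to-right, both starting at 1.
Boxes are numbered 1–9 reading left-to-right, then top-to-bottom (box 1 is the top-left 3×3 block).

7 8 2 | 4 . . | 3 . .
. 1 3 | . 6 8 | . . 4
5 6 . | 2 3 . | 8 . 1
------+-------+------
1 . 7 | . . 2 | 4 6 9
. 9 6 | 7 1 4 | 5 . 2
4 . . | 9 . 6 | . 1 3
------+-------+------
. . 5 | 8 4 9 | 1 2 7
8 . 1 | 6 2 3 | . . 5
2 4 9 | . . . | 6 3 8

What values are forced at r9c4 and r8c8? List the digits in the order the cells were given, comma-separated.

For r9c4:
  Consider where 1 can go in column 4.
  r2c4 is out (row 2 already has a 1).
  r4c4 is out (row 4 already has a 1).
  So the only cell in column 4 that can hold 1 is r9c4.
  So r9c4 = 1.
For r8c8:
  Consider where 4 can go in row 8.
  r8c2 is out (column 2 already has a 4).
  r8c7 is out (column 7 already has a 4).
  So the only cell in row 8 that can hold 4 is r8c8.
  So r8c8 = 4.

1,4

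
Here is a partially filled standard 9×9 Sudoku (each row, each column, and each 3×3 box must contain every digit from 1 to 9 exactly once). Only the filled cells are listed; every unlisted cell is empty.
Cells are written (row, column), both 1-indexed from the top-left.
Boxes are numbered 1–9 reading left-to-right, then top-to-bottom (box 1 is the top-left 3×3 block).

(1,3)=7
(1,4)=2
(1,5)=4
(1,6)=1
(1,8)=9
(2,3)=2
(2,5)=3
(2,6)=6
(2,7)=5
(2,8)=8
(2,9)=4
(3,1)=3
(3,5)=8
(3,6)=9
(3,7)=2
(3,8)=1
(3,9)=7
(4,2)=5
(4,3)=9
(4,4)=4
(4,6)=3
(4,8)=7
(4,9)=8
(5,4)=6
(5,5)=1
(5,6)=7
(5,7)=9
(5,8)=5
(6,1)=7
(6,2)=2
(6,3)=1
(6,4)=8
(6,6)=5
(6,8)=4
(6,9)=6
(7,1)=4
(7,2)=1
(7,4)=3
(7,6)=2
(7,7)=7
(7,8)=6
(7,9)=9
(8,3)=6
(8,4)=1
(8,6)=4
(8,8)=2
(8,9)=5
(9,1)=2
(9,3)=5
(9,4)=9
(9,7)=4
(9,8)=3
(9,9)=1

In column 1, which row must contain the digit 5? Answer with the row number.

1

Consider where 5 can go in column 1.
(2,1) is out (row 2 already has a 5).
(4,1) is out (row 4 already has a 5).
(5,1) is out (row 5 already has a 5).
(8,1) is out (row 8 already has a 5).
So the only cell in column 1 that can hold 5 is (1,1).
That is row 1.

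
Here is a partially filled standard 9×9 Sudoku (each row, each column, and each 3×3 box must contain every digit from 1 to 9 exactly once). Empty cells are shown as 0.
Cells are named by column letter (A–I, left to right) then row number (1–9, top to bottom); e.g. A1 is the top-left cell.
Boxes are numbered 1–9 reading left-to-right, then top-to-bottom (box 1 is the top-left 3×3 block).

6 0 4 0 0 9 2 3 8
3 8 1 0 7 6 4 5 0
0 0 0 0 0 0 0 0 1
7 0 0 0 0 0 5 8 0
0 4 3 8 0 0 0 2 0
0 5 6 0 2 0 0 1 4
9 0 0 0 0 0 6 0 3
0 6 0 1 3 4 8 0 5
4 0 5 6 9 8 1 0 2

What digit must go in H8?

9

Cell H8 itself could take any of {7, 9} by direct elimination.
Consider where 9 can go in box 9.
H7 is out (row 7 already has a 9).
H9 is out (row 9 already has a 9).
So the only cell in box 9 that can hold 9 is H8.
Therefore H8 = 9.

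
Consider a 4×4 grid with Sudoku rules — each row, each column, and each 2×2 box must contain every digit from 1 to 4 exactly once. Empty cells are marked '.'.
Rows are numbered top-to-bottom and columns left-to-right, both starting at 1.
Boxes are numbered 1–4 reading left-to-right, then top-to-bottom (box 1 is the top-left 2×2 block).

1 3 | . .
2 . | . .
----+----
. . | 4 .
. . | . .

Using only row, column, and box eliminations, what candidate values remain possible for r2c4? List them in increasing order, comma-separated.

Row 2 already contains {2}.
Column 4 already contains {}.
Its 2×2 block (box 2) already contains {}.
Removing those from 1–4 leaves {1, 3, 4} as the candidates for r2c4.

1,3,4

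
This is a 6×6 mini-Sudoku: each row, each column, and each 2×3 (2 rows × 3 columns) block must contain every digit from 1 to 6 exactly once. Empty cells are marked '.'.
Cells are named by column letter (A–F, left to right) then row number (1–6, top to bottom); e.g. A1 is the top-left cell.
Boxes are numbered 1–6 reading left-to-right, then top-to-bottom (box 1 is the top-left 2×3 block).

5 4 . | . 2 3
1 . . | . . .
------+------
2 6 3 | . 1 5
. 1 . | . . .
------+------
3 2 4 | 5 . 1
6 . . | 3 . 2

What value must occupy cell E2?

5

Cell E2 itself could take any of {4, 5, 6} by direct elimination.
Consider where 5 can go in row 2.
B2 is out (box 1 already has a 5).
C2 is out (box 1 already has a 5).
D2 is out (column D already has a 5).
F2 is out (column F already has a 5).
So the only cell in row 2 that can hold 5 is E2.
Therefore E2 = 5.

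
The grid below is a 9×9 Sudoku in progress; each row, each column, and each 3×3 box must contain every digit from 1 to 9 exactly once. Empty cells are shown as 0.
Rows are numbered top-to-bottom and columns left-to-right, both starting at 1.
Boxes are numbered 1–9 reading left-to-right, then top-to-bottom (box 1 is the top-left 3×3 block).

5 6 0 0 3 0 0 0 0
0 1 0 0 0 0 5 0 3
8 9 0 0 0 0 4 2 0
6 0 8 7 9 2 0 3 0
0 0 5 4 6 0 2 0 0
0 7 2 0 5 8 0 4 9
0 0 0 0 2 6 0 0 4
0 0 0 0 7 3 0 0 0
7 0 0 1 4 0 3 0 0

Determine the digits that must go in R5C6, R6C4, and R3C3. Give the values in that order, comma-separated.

1,3,3

For R5C6:
  Row 5 already contains {2, 4, 5, 6}.
  Column 6 already contains {2, 3, 6, 8}.
  Its 3×3 block (box 5) already contains {2, 4, 5, 6, 7, 8, 9}.
  The only value from 1–9 not eliminated is 1, so R5C6 = 1.
For R6C4:
  Row 6 already contains {2, 4, 5, 7, 8, 9}.
  Column 4 already contains {1, 4, 7}.
  Its 3×3 block (box 5) already contains {2, 4, 5, 6, 7, 8, 9}.
  The only value from 1–9 not eliminated is 3, so R6C4 = 3.
For R3C3:
  Consider where 3 can go in box 1.
  R1C3 is out (row 1 already has a 3).
  R2C1 is out (row 2 already has a 3).
  R2C3 is out (row 2 already has a 3).
  So the only cell in box 1 that can hold 3 is R3C3.
  So R3C3 = 3.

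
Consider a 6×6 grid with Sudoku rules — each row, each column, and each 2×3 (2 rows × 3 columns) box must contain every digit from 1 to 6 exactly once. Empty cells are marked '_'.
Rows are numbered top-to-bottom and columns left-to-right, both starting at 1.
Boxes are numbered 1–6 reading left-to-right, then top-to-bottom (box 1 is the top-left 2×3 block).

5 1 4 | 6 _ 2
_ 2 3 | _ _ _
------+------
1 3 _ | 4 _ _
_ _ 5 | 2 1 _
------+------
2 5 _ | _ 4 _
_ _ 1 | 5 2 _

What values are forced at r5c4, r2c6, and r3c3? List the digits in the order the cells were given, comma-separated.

3,4,2

For r5c4:
  Consider where 3 can go in column 4.
  r2c4 is out (row 2 already has a 3).
  So the only cell in column 4 that can hold 3 is r5c4.
  So r5c4 = 3.
For r2c6:
  Consider where 4 can go in row 2.
  r2c1 is out (box 1 already has a 4).
  r2c4 is out (column 4 already has a 4).
  r2c5 is out (column 5 already has a 4).
  So the only cell in row 2 that can hold 4 is r2c6.
  So r2c6 = 4.
For r3c3:
  Consider where 2 can go in row 3.
  r3c5 is out (column 5 already has a 2).
  r3c6 is out (column 6 already has a 2).
  So the only cell in row 3 that can hold 2 is r3c3.
  So r3c3 = 2.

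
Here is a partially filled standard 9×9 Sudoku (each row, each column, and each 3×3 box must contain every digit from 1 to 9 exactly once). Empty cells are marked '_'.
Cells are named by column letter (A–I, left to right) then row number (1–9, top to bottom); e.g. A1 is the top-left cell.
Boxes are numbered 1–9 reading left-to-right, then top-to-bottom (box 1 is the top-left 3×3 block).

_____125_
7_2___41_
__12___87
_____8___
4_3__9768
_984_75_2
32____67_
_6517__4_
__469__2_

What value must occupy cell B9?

Cell B9 itself could take any of {1, 7, 8} by direct elimination.
Consider where 7 can go in box 7.
C7 is out (row 7 already has a 7).
A8 is out (row 8 already has a 7).
A9 is out (column A already has a 7).
So the only cell in box 7 that can hold 7 is B9.
Therefore B9 = 7.

7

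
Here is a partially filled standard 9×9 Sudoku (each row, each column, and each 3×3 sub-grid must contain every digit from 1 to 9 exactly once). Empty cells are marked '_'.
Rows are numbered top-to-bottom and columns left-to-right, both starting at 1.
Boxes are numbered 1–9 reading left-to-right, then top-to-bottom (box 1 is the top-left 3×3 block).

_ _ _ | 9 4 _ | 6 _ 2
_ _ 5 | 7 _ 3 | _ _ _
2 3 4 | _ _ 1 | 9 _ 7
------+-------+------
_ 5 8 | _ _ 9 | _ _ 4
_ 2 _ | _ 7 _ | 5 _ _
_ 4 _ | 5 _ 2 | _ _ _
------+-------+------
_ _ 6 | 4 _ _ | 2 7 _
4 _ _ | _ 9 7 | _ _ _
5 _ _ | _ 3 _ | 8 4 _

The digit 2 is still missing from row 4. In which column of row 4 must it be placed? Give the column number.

8

Consider where 2 can go in row 4.
R4C1 is out (column 1 already has a 2).
R4C4 is out (box 5 already has a 2).
R4C5 is out (box 5 already has a 2).
R4C7 is out (column 7 already has a 2).
So the only cell in row 4 that can hold 2 is R4C8.
That is column 8.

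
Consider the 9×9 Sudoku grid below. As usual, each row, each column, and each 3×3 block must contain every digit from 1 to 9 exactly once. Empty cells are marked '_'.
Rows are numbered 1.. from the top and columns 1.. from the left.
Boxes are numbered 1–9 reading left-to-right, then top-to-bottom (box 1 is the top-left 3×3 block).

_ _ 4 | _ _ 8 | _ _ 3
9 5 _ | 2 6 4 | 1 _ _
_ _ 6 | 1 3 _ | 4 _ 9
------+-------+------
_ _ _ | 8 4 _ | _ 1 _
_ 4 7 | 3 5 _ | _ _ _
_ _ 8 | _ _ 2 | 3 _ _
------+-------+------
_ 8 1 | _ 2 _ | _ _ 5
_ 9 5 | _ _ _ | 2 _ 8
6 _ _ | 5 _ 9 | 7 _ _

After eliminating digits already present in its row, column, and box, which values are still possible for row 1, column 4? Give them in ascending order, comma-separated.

Row 1 already contains {3, 4, 8}.
Column 4 already contains {1, 2, 3, 5, 8}.
Its 3×3 block (box 2) already contains {1, 2, 3, 4, 6, 8}.
Removing those from 1–9 leaves {7, 9} as the candidates for row 1, column 4.

7,9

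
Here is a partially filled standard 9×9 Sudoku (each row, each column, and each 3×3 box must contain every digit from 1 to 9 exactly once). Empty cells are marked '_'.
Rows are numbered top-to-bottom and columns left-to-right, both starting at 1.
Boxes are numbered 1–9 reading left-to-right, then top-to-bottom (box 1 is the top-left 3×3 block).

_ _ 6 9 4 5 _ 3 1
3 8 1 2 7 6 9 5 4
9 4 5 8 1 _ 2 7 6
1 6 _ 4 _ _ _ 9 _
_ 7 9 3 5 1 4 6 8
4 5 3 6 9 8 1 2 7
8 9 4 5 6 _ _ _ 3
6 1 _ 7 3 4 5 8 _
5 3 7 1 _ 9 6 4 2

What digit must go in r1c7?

Row 1 already contains {1, 3, 4, 5, 6, 9}.
Column 7 already contains {1, 2, 4, 5, 6, 9}.
Its 3×3 block (box 3) already contains {1, 2, 3, 4, 5, 6, 7, 9}.
The only value from 1–9 not eliminated is 8, so r1c7 = 8.

8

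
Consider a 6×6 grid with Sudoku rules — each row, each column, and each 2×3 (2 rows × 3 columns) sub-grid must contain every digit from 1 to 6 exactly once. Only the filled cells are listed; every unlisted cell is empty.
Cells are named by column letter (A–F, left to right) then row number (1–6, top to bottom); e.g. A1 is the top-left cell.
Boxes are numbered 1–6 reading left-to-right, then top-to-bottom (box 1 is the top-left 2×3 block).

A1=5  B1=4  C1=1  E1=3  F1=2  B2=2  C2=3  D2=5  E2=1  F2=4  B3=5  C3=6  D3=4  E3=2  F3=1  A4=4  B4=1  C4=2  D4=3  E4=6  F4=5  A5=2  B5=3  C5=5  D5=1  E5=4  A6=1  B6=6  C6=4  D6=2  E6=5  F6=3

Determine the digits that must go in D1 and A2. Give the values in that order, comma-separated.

For D1:
  Row 1 already contains {1, 2, 3, 4, 5}.
  Column D already contains {1, 2, 3, 4, 5}.
  Its 2×3 block (box 2) already contains {1, 2, 3, 4, 5}.
  The only value from 1–6 not eliminated is 6, so D1 = 6.
For A2:
  Row 2 already contains {1, 2, 3, 4, 5}.
  Column A already contains {1, 2, 4, 5}.
  Its 2×3 block (box 1) already contains {1, 2, 3, 4, 5}.
  The only value from 1–6 not eliminated is 6, so A2 = 6.

6,6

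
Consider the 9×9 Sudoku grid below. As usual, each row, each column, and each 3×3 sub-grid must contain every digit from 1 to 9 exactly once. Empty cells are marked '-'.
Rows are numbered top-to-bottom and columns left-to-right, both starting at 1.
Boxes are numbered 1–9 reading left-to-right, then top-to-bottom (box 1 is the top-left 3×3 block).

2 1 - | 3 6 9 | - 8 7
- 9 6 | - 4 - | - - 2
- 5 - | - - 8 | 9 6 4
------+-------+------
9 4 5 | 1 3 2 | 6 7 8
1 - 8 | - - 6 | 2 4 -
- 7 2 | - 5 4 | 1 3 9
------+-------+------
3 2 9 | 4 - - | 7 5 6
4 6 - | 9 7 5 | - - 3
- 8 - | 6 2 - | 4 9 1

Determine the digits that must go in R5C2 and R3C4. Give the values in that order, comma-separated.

3,2

For R5C2:
  Row 5 already contains {1, 2, 4, 6, 8}.
  Column 2 already contains {1, 2, 4, 5, 6, 7, 8, 9}.
  Its 3×3 block (box 4) already contains {1, 2, 4, 5, 7, 8, 9}.
  The only value from 1–9 not eliminated is 3, so R5C2 = 3.
For R3C4:
  Consider where 2 can go in box 2.
  R2C4 is out (row 2 already has a 2).
  R2C6 is out (row 2 already has a 2).
  R3C5 is out (column 5 already has a 2).
  So the only cell in box 2 that can hold 2 is R3C4.
  So R3C4 = 2.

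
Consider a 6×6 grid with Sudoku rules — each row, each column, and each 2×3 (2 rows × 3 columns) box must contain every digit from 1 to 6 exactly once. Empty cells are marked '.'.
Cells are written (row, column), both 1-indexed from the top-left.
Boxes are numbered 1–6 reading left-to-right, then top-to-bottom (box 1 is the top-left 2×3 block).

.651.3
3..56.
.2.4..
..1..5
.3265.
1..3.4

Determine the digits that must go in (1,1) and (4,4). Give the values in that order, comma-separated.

For (1,1):
  Consider where 2 can go in box 1.
  (2,2) is out (column 2 already has a 2).
  (2,3) is out (column 3 already has a 2).
  So the only cell in box 1 that can hold 2 is (1,1).
  So (1,1) = 2.
For (4,4):
  Row 4 already contains {1, 5}.
  Column 4 already contains {1, 3, 4, 5, 6}.
  Its 2×3 block (box 4) already contains {4, 5}.
  The only value from 1–6 not eliminated is 2, so (4,4) = 2.

2,2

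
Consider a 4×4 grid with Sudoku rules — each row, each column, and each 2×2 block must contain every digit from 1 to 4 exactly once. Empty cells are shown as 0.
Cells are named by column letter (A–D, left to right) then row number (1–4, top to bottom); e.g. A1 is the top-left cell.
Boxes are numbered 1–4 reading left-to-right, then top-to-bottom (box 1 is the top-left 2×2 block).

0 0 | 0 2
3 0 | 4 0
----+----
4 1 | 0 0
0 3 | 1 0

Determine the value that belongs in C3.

Cell C3 itself could take any of {2, 3} by direct elimination.
Consider where 2 can go in row 3.
D3 is out (column D already has a 2).
So the only cell in row 3 that can hold 2 is C3.
Therefore C3 = 2.

2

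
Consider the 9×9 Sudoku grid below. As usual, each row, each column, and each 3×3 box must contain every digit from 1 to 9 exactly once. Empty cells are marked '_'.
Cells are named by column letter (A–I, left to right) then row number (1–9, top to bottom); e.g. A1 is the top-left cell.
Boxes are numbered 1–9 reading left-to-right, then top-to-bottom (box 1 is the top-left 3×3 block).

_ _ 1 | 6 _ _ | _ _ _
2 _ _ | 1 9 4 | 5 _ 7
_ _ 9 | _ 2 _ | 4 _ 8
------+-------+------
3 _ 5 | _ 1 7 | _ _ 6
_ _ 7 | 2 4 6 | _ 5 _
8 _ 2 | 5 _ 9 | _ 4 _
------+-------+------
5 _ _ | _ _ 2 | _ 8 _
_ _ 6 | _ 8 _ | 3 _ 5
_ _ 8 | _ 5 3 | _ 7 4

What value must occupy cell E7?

Cell E7 itself could take any of {6, 7} by direct elimination.
Consider where 6 can go in column E.
E1 is out (row 1 already has a 6).
E6 is out (box 5 already has a 6).
So the only cell in column E that can hold 6 is E7.
Therefore E7 = 6.

6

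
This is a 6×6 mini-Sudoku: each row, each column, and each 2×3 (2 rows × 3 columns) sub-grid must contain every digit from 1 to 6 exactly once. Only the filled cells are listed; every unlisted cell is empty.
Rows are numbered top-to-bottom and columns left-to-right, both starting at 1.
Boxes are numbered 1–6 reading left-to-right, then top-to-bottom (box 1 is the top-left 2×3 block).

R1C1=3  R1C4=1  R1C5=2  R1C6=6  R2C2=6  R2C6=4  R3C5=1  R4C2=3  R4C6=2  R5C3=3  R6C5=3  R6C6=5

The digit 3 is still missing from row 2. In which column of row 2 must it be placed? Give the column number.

4

Consider where 3 can go in row 2.
R2C1 is out (column 1 already has a 3).
R2C3 is out (column 3 already has a 3).
R2C5 is out (column 5 already has a 3).
So the only cell in row 2 that can hold 3 is R2C4.
That is column 4.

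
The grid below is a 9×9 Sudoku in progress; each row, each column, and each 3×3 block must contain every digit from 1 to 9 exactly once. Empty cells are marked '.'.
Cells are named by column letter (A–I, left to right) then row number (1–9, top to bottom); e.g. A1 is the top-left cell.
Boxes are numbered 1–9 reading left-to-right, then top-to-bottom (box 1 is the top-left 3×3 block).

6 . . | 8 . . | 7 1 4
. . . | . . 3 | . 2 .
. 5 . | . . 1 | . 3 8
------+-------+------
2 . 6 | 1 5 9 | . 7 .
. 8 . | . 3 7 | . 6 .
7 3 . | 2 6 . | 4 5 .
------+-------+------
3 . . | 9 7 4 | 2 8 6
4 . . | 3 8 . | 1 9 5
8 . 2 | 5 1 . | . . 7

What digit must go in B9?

Cell B9 itself could take any of {6, 9} by direct elimination.
Consider where 9 can go in box 7.
B7 is out (row 7 already has a 9).
C7 is out (row 7 already has a 9).
B8 is out (row 8 already has a 9).
C8 is out (row 8 already has a 9).
So the only cell in box 7 that can hold 9 is B9.
Therefore B9 = 9.

9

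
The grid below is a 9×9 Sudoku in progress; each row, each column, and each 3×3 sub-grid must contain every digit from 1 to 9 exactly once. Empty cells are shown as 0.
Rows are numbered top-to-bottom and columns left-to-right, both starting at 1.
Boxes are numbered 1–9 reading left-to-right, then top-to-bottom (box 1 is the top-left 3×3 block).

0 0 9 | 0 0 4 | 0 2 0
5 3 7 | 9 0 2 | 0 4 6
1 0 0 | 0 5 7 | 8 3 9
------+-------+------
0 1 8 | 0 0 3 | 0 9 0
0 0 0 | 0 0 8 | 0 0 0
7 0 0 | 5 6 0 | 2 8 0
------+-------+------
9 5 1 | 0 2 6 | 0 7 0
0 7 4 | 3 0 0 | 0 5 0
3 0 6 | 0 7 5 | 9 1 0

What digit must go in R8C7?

Row 8 already contains {3, 4, 5, 7}.
Column 7 already contains {2, 8, 9}.
Its 3×3 block (box 9) already contains {1, 5, 7, 9}.
The only value from 1–9 not eliminated is 6, so R8C7 = 6.

6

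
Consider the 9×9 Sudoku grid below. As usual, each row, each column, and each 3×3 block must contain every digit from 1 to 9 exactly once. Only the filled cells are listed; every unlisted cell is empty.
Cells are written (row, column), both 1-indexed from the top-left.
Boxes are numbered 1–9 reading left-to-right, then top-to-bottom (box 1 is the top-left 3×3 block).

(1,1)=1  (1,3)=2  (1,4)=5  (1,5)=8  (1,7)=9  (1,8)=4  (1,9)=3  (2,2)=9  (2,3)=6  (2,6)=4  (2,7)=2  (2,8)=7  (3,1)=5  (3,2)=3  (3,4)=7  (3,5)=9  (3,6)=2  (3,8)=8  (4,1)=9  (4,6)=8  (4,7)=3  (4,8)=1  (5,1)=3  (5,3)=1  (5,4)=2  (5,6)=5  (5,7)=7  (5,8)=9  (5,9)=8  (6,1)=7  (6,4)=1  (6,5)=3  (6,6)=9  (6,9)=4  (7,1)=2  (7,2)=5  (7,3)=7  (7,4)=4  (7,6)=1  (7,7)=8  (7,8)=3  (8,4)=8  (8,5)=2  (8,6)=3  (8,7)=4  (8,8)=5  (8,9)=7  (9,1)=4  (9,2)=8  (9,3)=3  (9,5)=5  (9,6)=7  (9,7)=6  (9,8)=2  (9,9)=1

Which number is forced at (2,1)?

Row 2 already contains {2, 4, 6, 7, 9}.
Column 1 already contains {1, 2, 3, 4, 5, 7, 9}.
Its 3×3 block (box 1) already contains {1, 2, 3, 5, 6, 9}.
The only value from 1–9 not eliminated is 8, so (2,1) = 8.

8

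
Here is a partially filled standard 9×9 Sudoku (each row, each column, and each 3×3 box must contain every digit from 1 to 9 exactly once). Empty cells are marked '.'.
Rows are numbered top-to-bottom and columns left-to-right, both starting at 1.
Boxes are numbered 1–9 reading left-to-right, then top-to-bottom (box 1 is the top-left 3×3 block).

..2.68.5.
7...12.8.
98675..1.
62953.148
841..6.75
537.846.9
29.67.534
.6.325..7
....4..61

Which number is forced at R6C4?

Cell R6C4 itself could take any of {1, 2} by direct elimination.
Consider where 1 can go in column 4.
R1C4 is out (box 2 already has a 1).
R2C4 is out (row 2 already has a 1).
R5C4 is out (row 5 already has a 1).
R9C4 is out (row 9 already has a 1).
So the only cell in column 4 that can hold 1 is R6C4.
Therefore R6C4 = 1.

1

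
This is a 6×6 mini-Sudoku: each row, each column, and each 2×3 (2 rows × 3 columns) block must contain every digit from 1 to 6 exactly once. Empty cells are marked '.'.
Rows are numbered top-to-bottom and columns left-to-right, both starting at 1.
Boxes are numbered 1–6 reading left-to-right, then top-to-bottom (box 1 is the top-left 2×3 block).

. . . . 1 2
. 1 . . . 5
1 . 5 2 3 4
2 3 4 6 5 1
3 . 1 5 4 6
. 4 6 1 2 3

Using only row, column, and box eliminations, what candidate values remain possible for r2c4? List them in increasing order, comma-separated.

Row 2 already contains {1, 5}.
Column 4 already contains {1, 2, 5, 6}.
Its 2×3 block (box 2) already contains {1, 2, 5}.
Removing those from 1–6 leaves {3, 4} as the candidates for r2c4.

3,4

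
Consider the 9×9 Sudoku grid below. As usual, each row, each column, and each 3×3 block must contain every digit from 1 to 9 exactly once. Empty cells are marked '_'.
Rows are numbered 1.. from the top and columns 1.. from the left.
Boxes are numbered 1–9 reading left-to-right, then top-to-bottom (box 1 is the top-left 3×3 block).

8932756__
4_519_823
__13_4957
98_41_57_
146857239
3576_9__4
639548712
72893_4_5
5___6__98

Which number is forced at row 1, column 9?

1

Row 1 already contains {2, 3, 5, 6, 7, 8, 9}.
Column 9 already contains {2, 3, 4, 5, 7, 8, 9}.
Its 3×3 block (box 3) already contains {2, 3, 5, 6, 7, 8, 9}.
The only value from 1–9 not eliminated is 1, so row 1, column 9 = 1.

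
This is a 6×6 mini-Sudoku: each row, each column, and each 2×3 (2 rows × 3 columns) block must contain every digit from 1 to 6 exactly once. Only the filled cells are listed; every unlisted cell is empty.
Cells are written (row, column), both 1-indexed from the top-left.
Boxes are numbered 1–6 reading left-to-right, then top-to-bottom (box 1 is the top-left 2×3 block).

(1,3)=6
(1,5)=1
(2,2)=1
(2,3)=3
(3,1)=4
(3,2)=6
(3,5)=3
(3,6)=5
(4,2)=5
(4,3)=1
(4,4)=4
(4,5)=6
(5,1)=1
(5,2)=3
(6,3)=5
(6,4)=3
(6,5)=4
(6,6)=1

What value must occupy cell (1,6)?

3

Cell (1,6) itself could take any of {2, 3, 4} by direct elimination.
Consider where 3 can go in box 2.
(1,4) is out (column 4 already has a 3).
(2,4) is out (row 2 already has a 3).
(2,5) is out (row 2 already has a 3).
(2,6) is out (row 2 already has a 3).
So the only cell in box 2 that can hold 3 is (1,6).
Therefore (1,6) = 3.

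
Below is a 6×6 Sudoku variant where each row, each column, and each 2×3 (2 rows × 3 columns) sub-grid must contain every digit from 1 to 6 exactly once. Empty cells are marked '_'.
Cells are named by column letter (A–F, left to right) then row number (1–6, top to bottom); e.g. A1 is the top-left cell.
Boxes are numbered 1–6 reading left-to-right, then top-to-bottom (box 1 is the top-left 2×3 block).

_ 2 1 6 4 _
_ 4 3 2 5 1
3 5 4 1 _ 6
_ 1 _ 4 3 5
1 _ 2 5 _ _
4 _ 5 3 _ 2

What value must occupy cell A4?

2

Cell A4 itself could take any of {2, 6} by direct elimination.
Consider where 2 can go in column A.
A1 is out (row 1 already has a 2).
A2 is out (row 2 already has a 2).
So the only cell in column A that can hold 2 is A4.
Therefore A4 = 2.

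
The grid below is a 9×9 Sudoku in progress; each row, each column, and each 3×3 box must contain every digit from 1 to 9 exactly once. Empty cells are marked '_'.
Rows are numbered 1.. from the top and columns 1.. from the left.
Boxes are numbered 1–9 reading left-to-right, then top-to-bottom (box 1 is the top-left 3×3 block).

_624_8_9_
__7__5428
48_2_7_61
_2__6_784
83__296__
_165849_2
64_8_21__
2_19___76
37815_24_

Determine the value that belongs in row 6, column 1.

Row 6 already contains {1, 2, 4, 5, 6, 8, 9}.
Column 1 already contains {2, 3, 4, 6, 8}.
Its 3×3 block (box 4) already contains {1, 2, 3, 6, 8}.
The only value from 1–9 not eliminated is 7, so row 6, column 1 = 7.

7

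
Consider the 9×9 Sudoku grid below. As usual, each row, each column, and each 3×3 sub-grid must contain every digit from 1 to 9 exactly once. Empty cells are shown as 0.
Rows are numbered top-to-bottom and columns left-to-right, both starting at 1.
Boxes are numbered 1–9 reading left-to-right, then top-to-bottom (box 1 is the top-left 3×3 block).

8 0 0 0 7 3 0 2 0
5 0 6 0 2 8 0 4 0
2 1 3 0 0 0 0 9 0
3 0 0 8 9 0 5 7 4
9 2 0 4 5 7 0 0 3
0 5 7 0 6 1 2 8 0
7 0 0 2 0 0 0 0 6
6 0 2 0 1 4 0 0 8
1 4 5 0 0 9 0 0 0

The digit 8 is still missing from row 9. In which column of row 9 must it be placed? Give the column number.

Consider where 8 can go in row 9.
r9c4 is out (column 4 already has a 8).
r9c7 is out (box 9 already has a 8).
r9c8 is out (column 8 already has a 8).
r9c9 is out (column 9 already has a 8).
So the only cell in row 9 that can hold 8 is r9c5.
That is column 5.

5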